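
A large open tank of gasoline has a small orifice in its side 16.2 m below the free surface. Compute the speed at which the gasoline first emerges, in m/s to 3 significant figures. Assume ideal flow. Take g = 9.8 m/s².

v ≈ 17.8 m/s

With the surface at rest and both surface and jet at atmospheric pressure, Bernoulli gives ρg h = ½ρv², so v = √(2gh) = √(2·9.8·16.2) = 17.8 m/s.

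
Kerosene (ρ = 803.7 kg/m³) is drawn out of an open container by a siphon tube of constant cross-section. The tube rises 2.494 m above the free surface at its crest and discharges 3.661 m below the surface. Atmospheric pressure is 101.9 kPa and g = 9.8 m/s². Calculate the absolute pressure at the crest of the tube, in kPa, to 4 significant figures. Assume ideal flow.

The outlet speed comes from Torricelli: v = √(2g·3.661) = 8.471 m/s.
Continuity keeps v the same throughout the tube; from surface to crest, P_atm + 0 = P_top + ½ρv² + ρg·h_top.
P_top = 101900 − ½·803.7·8.471² − 803.7·9.8·2.494 = 53420 Pa.

P_top = 53.42 kPa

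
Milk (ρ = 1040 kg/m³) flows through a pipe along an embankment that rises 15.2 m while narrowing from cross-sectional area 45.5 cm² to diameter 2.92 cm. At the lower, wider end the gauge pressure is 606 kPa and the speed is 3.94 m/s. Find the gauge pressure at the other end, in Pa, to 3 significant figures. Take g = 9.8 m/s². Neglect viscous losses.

By continuity, v₂ = v₁·A₁/A₂ = 3.94·(45.5/6.70) = 26.8 m/s.
Bernoulli: P₁ + ½ρv₁² + ρg h₁ = P₂ + ½ρv₂² + ρg h₂, so P₂ = P₁ + ½ρ(v₁² − v₂²) − ρg(h₂ − h₁).
P₂ = 606000 + ½·1040·(3.94² − 26.8²) − 1040·9.8·(+15.2) = 606000 + (-365000) − (155000) = 86500 Pa.

P₂ ≈ 86500 Pa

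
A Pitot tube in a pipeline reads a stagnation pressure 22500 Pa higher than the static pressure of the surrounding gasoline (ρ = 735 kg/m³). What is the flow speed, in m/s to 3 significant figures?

Bernoulli between the free stream and the stagnation point: ½ρv² = P_stag − P_static.
v = √(2ΔP/ρ) = √(2·22500/735) = 7.82 m/s.

7.82 m/s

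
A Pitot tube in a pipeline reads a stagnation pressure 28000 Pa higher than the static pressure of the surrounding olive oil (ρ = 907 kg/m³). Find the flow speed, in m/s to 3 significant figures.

v ≈ 7.86 m/s

The dynamic pressure equals the rise in static pressure at the stagnation point: ΔP = ½ρv².
v = √(2ΔP/ρ) = √(2·28000/907) = 7.86 m/s.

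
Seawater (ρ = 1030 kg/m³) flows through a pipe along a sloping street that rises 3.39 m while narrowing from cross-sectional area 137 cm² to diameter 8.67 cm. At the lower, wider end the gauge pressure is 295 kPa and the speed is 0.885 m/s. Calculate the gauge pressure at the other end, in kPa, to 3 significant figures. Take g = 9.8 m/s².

The volume flow rate is constant, so v₂ = (A₁/A₂)v₁ = (137/59.0)·0.885 = 2.05 m/s.
Applying Bernoulli between the two ends and solving for P₂: P₂ = P₁ + ½ρ(v₁² − v₂²) − ρgΔh.
P₂ = 295000 + ½·1030·(0.885² − 2.05²) − 1030·9.8·(+3.39) = 295000 + (-1770) − (34200) = 259000 Pa.

P₂ = 259 kPa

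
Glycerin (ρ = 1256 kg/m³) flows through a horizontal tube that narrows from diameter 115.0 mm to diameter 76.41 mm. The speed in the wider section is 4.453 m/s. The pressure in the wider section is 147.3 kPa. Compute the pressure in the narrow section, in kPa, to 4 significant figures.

Continuity gives A₁v₁ = A₂v₂, so v₂ = (103.9 cm²)/(45.86 cm²) × 4.453 m/s = 10.09 m/s.
Bernoulli (h₁ = h₂): P₁ − P₂ = ½ρ(v₂² − v₁²).
P₂ = P₁ − ½ρ(v₂² − v₁²) = 147300 − ½·1256·(10.09² − 4.453²) = 147300 − 51440 = 95860 Pa.

P₂ ≈ 95.86 kPa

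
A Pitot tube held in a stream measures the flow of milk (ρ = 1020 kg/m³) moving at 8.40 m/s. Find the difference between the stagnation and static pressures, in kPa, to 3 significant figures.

ΔP ≈ 36.0 kPa

At the stagnation point the flow is brought to rest, so Bernoulli gives P_stag − P_static = ½ρv².
ΔP = ½·1020·8.40² = 36000 Pa.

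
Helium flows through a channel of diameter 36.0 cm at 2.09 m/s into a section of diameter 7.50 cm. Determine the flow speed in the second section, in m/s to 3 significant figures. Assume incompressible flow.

v₂ = 48.2 m/s

By continuity, v₂ = v₁·A₁/A₂ = 2.09·(1020/44.2) = 48.2 m/s.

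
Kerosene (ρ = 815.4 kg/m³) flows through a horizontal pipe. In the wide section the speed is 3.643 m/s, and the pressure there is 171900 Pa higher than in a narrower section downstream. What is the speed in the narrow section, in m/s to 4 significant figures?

v₂ = 20.85 m/s

With h₁ = h₂, rearranging Bernoulli gives v₂ = √(v₁² + 2ΔP/ρ).
v₂ = √(3.643² + 2·171900/815.4) = √(13.27 + 421.6) = 20.85 m/s.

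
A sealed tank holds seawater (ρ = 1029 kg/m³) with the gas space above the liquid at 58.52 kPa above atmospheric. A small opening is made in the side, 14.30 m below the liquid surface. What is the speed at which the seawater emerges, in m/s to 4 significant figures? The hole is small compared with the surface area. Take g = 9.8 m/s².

Take point 1 at the surface (v₁ ≈ 0) and point 2 at the hole (at atmospheric pressure). Bernoulli: P₁ + ρg h = P_atm + ½ρv₂².
With P₁ − P_atm = 58520 Pa, v₂ = √(2gh + 2ΔP/ρ) = √(2·9.8·14.30 + 2·58520/1029) = 19.85 m/s.

v ≈ 19.85 m/s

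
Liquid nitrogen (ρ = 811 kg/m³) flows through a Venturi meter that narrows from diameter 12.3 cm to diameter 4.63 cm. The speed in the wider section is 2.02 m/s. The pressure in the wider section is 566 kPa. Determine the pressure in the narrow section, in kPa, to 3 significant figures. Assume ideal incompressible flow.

P₂ ≈ 485 kPa

The volume flow rate is constant, so v₂ = (A₁/A₂)v₁ = (119/16.8)·2.02 = 14.3 m/s.
Bernoulli (h₁ = h₂): P₁ − P₂ = ½ρ(v₂² − v₁²).
P₂ = P₁ − ½ρ(v₂² − v₁²) = 566000 − ½·811·(14.3² − 2.02²) = 566000 − 80800 = 485000 Pa.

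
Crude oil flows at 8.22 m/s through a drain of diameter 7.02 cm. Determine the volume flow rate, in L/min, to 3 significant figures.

Q = A·v = 0.00387 m² × 8.22 m/s = 0.0318 m³/s.
Converting: 0.0318 m³/s × 60000 = 1910 L/min.

Q ≈ 1910 L/min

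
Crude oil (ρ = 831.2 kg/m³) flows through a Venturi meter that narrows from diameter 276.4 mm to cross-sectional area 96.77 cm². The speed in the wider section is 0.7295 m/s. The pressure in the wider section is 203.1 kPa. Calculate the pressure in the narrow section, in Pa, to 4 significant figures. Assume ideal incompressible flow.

194800 Pa

By continuity, v₂ = v₁·A₁/A₂ = 0.7295·(600.0/96.77) = 4.523 m/s.
Along the horizontal streamline, P + ½ρv² is constant.
P₂ = P₁ − ½ρ(v₂² − v₁²) = 203100 − ½·831.2·(4.523² − 0.7295²) = 203100 − 8282 = 194800 Pa.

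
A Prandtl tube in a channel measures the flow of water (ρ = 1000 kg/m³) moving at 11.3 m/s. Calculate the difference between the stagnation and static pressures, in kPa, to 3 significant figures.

63.8 kPa

At the stagnation point the flow is brought to rest, so Bernoulli gives P_stag − P_static = ½ρv².
ΔP = ½·1000·11.3² = 63800 Pa.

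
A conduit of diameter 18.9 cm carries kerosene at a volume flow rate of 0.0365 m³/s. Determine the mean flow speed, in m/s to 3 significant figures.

Q = 0.0365 m³/s = 0.0365 m³/s.
v = Q/A = 0.0365 / 0.0281 = 1.30 m/s.

1.30 m/s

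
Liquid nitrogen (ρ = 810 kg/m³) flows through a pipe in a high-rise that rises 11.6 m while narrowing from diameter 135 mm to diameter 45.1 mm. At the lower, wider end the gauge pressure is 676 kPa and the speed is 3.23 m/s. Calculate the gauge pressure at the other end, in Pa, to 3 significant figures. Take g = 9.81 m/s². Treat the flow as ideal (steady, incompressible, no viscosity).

P₂ ≈ 249000 Pa

Mass conservation (A₁v₁ = A₂v₂) gives v₂ = 3.23 × 143/16.0 = 28.9 m/s.
Bernoulli: P₁ + ½ρv₁² + ρg h₁ = P₂ + ½ρv₂² + ρg h₂, so P₂ = P₁ + ½ρ(v₁² − v₂²) − ρg(h₂ − h₁).
P₂ = 676000 + ½·810·(3.23² − 28.9²) − 810·9.81·(+11.6) = 676000 + (-335000) − (92200) = 249000 Pa.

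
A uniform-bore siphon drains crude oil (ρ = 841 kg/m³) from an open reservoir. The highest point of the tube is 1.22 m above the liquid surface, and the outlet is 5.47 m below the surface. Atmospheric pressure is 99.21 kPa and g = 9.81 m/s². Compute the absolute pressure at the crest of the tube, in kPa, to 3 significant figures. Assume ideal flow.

The outlet speed comes from Torricelli: v = √(2g·5.47) = 10.4 m/s.
With constant cross-section the crest speed equals v; applying Bernoulli from the surface up to the crest, P_top = P_atm − ½ρv² − ρg·h_top.
P_top = 99210 − ½·841·10.4² − 841·9.81·1.22 = 44000 Pa.

44.0 kPa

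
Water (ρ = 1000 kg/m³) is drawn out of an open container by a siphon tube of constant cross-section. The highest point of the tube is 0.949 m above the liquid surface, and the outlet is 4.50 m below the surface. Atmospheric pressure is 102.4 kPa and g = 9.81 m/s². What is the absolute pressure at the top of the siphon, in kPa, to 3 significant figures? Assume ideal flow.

From the surface to the outlet (both open to atmosphere, surface at rest): v = √(2g·h_out) = √(2·9.81·4.50) = 9.40 m/s.
Continuity keeps v the same throughout the tube; from surface to crest, P_atm + 0 = P_top + ½ρv² + ρg·h_top.
P_top = 102400 − ½·1000·9.40² − 1000·9.81·0.949 = 48900 Pa.

48.9 kPa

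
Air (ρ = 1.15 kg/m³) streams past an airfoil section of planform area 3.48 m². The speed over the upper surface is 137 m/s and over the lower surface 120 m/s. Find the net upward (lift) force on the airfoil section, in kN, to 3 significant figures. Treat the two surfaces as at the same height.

The faster flow above has the lower pressure; Bernoulli (same height) gives ΔP = ½ρ(v_up² − v_low²).
ΔP = ½·1.15·(137² − 120²) = 2510 Pa.
Lift = ΔP · A = 2510 × 3.48 = 8740 N.

F ≈ 8.74 kN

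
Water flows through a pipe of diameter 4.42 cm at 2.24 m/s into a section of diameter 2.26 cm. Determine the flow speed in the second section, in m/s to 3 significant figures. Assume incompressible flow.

Continuity gives A₁v₁ = A₂v₂, so v₂ = (15.3 cm²)/(4.01 cm²) × 2.24 m/s = 8.57 m/s.

v₂ ≈ 8.57 m/s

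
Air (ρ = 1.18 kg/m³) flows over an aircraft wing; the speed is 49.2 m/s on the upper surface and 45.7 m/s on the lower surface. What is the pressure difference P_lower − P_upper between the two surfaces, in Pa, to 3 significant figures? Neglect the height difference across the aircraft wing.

196 Pa

The pressure is lower where the speed is higher: ΔP = ½ρ(v_up² − v_low²).
ΔP = ½·1.18·(49.2² − 45.7²) = 196 Pa.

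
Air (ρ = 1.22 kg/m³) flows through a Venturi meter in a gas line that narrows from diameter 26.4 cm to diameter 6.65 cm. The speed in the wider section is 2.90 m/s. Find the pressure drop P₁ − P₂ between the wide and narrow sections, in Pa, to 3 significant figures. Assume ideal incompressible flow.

Mass conservation (A₁v₁ = A₂v₂) gives v₂ = 2.90 × 547/34.7 = 45.7 m/s.
Bernoulli (h₁ = h₂): P₁ − P₂ = ½ρ(v₂² − v₁²).
P₁ − P₂ = ½·1.22·(45.7² − 2.90²) = ½·1.22·2080 = 1270 Pa.

ΔP ≈ 1270 Pa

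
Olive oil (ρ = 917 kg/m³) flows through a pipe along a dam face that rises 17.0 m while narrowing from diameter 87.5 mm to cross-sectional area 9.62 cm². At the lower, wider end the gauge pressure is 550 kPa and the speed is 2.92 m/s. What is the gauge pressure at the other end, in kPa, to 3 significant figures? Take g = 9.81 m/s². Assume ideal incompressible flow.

P₂ = 248 kPa

The volume flow rate is constant, so v₂ = (A₁/A₂)v₁ = (60.1/9.62)·2.92 = 18.3 m/s.
Energy conservation along the streamline gives P₂ = P₁ − ½ρ(v₂² − v₁²) − ρg(h₂ − h₁).
P₂ = 550000 + ½·917·(2.92² − 18.3²) − 917·9.81·(+17.0) = 550000 + (-149000) − (153000) = 248000 Pa.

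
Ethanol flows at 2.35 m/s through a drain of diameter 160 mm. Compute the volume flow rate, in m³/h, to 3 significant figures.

Q = A·v = 0.0201 m² × 2.35 m/s = 0.0472 m³/s.
Converting: 0.0472 m³/s × 3600 = 170 m³/h.

Q ≈ 170 m³/h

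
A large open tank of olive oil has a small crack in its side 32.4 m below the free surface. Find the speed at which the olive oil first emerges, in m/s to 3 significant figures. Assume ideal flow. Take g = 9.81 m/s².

v ≈ 25.2 m/s

The surface is effectively still and both ends are open, so ½v² = gh and v = √(2·9.81·32.4) = 25.2 m/s.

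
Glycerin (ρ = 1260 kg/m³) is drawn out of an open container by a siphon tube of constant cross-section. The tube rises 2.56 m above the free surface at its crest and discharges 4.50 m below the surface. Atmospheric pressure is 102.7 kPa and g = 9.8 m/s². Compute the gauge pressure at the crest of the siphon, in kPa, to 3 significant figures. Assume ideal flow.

From the surface to the outlet (both open to atmosphere, surface at rest): v = √(2g·h_out) = √(2·9.8·4.50) = 9.39 m/s.
The bore is uniform, so the speed at the crest is the same v. Bernoulli surface→crest: P_atm = P_top + ½ρv² + ρg·h_top.
P_top = 102700 − ½·1260·9.39² − 1260·9.8·2.56 = 15500 Pa. So P_gauge = P_top − P_atm = -87200 Pa.

P_gauge ≈ -87.2 kPa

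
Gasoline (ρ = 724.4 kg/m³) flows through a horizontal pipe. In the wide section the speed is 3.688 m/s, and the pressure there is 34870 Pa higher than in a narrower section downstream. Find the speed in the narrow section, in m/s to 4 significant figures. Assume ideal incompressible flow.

10.48 m/s

Horizontal Bernoulli: P₁ + ½ρv₁² = P₂ + ½ρv₂², so v₂² = v₁² + 2(P₁ − P₂)/ρ.
v₂ = √(3.688² + 2·34870/724.4) = √(13.60 + 96.27) = 10.48 m/s.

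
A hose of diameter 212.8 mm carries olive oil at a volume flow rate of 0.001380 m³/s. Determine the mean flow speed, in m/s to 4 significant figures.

Q = 0.001380 m³/s = 0.001380 m³/s.
v = Q/A = 0.001380 / 0.03557 = 0.03880 m/s.

0.03880 m/s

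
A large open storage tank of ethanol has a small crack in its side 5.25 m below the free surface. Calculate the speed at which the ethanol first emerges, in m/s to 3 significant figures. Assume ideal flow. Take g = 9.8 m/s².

The surface is effectively still and both ends are open, so ½v² = gh and v = √(2·9.8·5.25) = 10.1 m/s.

v ≈ 10.1 m/s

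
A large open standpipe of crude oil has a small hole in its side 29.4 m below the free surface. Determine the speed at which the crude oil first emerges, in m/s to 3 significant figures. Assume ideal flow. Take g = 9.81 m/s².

Torricelli's result v = √(2gh) gives v = √(2·9.81·29.4) = 24.0 m/s.

24.0 m/s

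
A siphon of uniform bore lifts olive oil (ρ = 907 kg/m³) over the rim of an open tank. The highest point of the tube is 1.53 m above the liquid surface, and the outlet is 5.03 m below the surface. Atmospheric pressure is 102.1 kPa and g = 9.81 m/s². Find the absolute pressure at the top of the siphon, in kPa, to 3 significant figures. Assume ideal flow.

The outlet speed comes from Torricelli: v = √(2g·5.03) = 9.93 m/s.
With constant cross-section the crest speed equals v; applying Bernoulli from the surface up to the crest, P_top = P_atm − ½ρv² − ρg·h_top.
P_top = 102100 − ½·907·9.93² − 907·9.81·1.53 = 43700 Pa.

43.7 kPa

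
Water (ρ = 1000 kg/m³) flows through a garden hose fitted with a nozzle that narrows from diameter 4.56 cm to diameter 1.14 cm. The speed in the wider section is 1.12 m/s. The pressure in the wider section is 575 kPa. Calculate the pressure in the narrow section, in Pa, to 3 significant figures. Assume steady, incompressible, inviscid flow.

By continuity, v₂ = v₁·A₁/A₂ = 1.12·(16.3/1.02) = 17.9 m/s.
The pipe is horizontal, so Bernoulli reduces to P₁ + ½ρv₁² = P₂ + ½ρv₂².
P₂ = P₁ − ½ρ(v₂² − v₁²) = 575000 − ½·1000·(17.9² − 1.12²) = 575000 − 160000 = 415000 Pa.

415000 Pa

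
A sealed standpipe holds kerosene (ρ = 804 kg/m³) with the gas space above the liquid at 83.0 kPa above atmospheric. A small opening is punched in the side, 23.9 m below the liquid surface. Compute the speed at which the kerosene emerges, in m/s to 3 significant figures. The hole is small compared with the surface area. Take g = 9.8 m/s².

Take point 1 at the surface (v₁ ≈ 0) and point 2 at the hole (at atmospheric pressure). Bernoulli: P₁ + ρg h = P_atm + ½ρv₂².
With P₁ − P_atm = 83000 Pa, v₂ = √(2gh + 2ΔP/ρ) = √(2·9.8·23.9 + 2·83000/804) = 26.0 m/s.

v = 26.0 m/s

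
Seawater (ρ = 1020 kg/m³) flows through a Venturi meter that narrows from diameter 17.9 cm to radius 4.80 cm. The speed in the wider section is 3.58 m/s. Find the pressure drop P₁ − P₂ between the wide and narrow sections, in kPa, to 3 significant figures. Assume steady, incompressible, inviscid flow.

By continuity, v₂ = v₁·A₁/A₂ = 3.58·(252/72.4) = 12.4 m/s.
Along the horizontal streamline, P + ½ρv² is constant.
P₁ − P₂ = ½·1020·(12.4² − 3.58²) = ½·1020·142 = 72500 Pa.

ΔP = 72.5 kPa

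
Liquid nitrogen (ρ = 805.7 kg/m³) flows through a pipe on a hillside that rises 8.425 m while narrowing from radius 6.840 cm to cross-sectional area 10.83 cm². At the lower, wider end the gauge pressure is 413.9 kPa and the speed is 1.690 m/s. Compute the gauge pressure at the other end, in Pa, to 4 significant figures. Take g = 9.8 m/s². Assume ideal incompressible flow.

P₂ = 136600 Pa

Continuity gives A₁v₁ = A₂v₂, so v₂ = (147.0 cm²)/(10.83 cm²) × 1.690 m/s = 22.94 m/s.
Applying Bernoulli between the two ends and solving for P₂: P₂ = P₁ + ½ρ(v₁² − v₂²) − ρgΔh.
P₂ = 413900 + ½·805.7·(1.690² − 22.94²) − 805.7·9.8·(+8.425) = 413900 + (-210800) − (66520) = 136600 Pa.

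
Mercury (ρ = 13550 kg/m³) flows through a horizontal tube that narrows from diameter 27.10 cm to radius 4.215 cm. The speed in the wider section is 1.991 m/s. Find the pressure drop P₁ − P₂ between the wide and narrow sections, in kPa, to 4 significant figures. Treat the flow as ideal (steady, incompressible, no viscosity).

ΔP ≈ 2841 kPa

By continuity, v₂ = v₁·A₁/A₂ = 1.991·(576.8/55.81) = 20.58 m/s.
The pipe is horizontal, so Bernoulli reduces to P₁ + ½ρv₁² = P₂ + ½ρv₂².
P₁ − P₂ = ½·13550·(20.58² − 1.991²) = ½·13550·419.4 = 2841000 Pa.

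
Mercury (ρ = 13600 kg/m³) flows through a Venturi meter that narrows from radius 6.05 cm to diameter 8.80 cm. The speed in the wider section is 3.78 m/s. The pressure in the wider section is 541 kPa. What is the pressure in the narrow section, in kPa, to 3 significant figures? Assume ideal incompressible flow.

291 kPa

The volume flow rate is constant, so v₂ = (A₁/A₂)v₁ = (115/60.8)·3.78 = 7.15 m/s.
The pipe is horizontal, so Bernoulli reduces to P₁ + ½ρv₁² = P₂ + ½ρv₂².
P₂ = P₁ − ½ρ(v₂² − v₁²) = 541000 − ½·13600·(7.15² − 3.78²) = 541000 − 250000 = 291000 Pa.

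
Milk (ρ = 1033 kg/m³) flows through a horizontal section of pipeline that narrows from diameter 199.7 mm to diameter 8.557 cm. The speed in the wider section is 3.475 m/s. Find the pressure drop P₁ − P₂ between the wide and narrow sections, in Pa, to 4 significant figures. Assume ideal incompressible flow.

The volume flow rate is constant, so v₂ = (A₁/A₂)v₁ = (313.2/57.51)·3.475 = 18.93 m/s.
Bernoulli (h₁ = h₂): P₁ − P₂ = ½ρ(v₂² − v₁²).
P₁ − P₂ = ½·1033·(18.93² − 3.475²) = ½·1033·346.1 = 178800 Pa.

ΔP ≈ 178800 Pa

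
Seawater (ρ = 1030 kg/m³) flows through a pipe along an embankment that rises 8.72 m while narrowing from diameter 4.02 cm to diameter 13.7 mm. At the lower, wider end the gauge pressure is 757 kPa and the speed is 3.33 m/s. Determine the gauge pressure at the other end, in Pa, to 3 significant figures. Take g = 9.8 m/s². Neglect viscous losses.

Mass conservation (A₁v₁ = A₂v₂) gives v₂ = 3.33 × 12.7/1.47 = 28.7 m/s.
Energy conservation along the streamline gives P₂ = P₁ − ½ρ(v₂² − v₁²) − ρg(h₂ − h₁).
P₂ = 757000 + ½·1030·(3.33² − 28.7²) − 1030·9.8·(+8.72) = 757000 + (-418000) − (88000) = 251000 Pa.

P₂ ≈ 251000 Pa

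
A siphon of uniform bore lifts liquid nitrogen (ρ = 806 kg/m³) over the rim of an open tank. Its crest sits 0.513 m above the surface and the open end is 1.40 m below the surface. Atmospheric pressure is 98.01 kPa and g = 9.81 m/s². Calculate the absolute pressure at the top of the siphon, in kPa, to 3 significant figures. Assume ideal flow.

P_top ≈ 82.9 kPa

The outlet speed comes from Torricelli: v = √(2g·1.40) = 5.24 m/s.
With constant cross-section the crest speed equals v; applying Bernoulli from the surface up to the crest, P_top = P_atm − ½ρv² − ρg·h_top.
P_top = 98010 − ½·806·5.24² − 806·9.81·0.513 = 82900 Pa.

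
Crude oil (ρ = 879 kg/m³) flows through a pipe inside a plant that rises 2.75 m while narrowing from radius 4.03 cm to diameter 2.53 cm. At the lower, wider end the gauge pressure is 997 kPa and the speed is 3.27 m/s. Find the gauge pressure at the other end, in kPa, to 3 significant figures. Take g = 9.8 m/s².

494 kPa

Continuity gives A₁v₁ = A₂v₂, so v₂ = (51.0 cm²)/(5.03 cm²) × 3.27 m/s = 33.2 m/s.
Bernoulli: P₁ + ½ρv₁² + ρg h₁ = P₂ + ½ρv₂² + ρg h₂, so P₂ = P₁ + ½ρ(v₁² − v₂²) − ρg(h₂ − h₁).
P₂ = 997000 + ½·879·(3.27² − 33.2²) − 879·9.8·(+2.75) = 997000 + (-479000) − (23700) = 494000 Pa.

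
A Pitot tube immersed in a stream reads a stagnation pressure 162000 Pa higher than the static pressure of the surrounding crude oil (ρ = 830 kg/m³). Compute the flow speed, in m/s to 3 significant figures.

v ≈ 19.8 m/s

Bernoulli between the free stream and the stagnation point: ½ρv² = P_stag − P_static.
v = √(2ΔP/ρ) = √(2·162000/830) = 19.8 m/s.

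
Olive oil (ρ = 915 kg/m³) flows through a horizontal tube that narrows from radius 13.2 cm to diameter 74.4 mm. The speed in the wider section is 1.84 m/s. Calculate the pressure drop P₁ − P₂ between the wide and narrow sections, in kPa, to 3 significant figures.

ΔP ≈ 244 kPa

Mass conservation (A₁v₁ = A₂v₂) gives v₂ = 1.84 × 547/43.5 = 23.2 m/s.
With no height change, Bernoulli's equation is P₁ + ½ρv₁² = P₂ + ½ρv₂².
P₁ − P₂ = ½·915·(23.2² − 1.84²) = ½·915·533 = 244000 Pa.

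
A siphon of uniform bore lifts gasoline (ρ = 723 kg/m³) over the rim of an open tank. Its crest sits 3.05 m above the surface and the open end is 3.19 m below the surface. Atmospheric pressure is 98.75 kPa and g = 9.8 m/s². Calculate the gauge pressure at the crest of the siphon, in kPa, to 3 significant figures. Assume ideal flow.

P_gauge ≈ -44.2 kPa

The outlet speed comes from Torricelli: v = √(2g·3.19) = 7.91 m/s.
Continuity keeps v the same throughout the tube; from surface to crest, P_atm + 0 = P_top + ½ρv² + ρg·h_top.
P_top = 98750 − ½·723·7.91² − 723·9.8·3.05 = 54500 Pa. So P_gauge = P_top − P_atm = -44200 Pa.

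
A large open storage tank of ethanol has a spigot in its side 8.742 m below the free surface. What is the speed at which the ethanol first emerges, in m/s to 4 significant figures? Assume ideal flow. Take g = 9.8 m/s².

Bernoulli from surface to hole (P equal, v_surface ≈ 0): v = √(2gh) = √(2×9.8×8.742) = 13.09 m/s.

v ≈ 13.09 m/s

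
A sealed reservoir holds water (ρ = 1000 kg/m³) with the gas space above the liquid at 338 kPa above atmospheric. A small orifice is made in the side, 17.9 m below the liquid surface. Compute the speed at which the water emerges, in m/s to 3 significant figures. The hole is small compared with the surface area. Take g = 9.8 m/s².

v = 32.0 m/s

Take point 1 at the surface (v₁ ≈ 0) and point 2 at the hole (at atmospheric pressure). Bernoulli: P₁ + ρg h = P_atm + ½ρv₂².
With P₁ − P_atm = 338000 Pa, v₂ = √(2gh + 2ΔP/ρ) = √(2·9.8·17.9 + 2·338000/1000) = 32.0 m/s.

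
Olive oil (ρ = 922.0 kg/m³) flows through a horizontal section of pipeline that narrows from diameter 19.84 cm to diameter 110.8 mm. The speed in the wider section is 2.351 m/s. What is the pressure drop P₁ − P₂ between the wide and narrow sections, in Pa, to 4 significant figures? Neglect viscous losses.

The volume flow rate is constant, so v₂ = (A₁/A₂)v₁ = (309.2/96.42)·2.351 = 7.538 m/s.
The pipe is horizontal, so Bernoulli reduces to P₁ + ½ρv₁² = P₂ + ½ρv₂².
P₁ − P₂ = ½·922.0·(7.538² − 2.351²) = ½·922.0·51.29 = 23650 Pa.

ΔP ≈ 23650 Pa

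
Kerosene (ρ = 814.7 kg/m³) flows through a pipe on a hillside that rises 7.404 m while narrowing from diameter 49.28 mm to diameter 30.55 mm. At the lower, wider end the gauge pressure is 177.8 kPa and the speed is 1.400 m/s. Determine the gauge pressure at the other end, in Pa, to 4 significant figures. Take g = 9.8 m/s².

Continuity gives A₁v₁ = A₂v₂, so v₂ = (19.07 cm²)/(7.330 cm²) × 1.400 m/s = 3.643 m/s.
Applying Bernoulli between the two ends and solving for P₂: P₂ = P₁ + ½ρ(v₁² − v₂²) − ρgΔh.
P₂ = 177800 + ½·814.7·(1.400² − 3.643²) − 814.7·9.8·(+7.404) = 177800 + (-4607) − (59110) = 114100 Pa.

P₂ = 114100 Pa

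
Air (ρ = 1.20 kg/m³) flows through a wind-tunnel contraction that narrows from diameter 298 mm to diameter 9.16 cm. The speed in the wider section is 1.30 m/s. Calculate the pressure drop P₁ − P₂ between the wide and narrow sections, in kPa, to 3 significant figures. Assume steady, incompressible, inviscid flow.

0.113 kPa

Mass conservation (A₁v₁ = A₂v₂) gives v₂ = 1.30 × 697/65.9 = 13.8 m/s.
The pipe is horizontal, so Bernoulli reduces to P₁ + ½ρv₁² = P₂ + ½ρv₂².
P₁ − P₂ = ½·1.20·(13.8² − 1.30²) = ½·1.20·188 = 113 Pa.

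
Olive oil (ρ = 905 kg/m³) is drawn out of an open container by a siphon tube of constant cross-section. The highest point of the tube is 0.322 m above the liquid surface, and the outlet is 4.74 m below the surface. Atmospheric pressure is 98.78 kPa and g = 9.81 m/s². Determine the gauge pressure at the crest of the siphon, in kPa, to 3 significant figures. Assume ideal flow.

P_gauge ≈ -44.9 kPa

Bernoulli surface→outlet gives ½v² = g·h_out, so v = √(2·9.81·4.74) = 9.64 m/s.
The bore is uniform, so the speed at the crest is the same v. Bernoulli surface→crest: P_atm = P_top + ½ρv² + ρg·h_top.
P_top = 98780 − ½·905·9.64² − 905·9.81·0.322 = 53800 Pa. So P_gauge = P_top − P_atm = -44900 Pa.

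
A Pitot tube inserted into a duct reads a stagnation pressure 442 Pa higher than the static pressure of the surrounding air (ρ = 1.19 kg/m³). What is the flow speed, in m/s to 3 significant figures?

27.3 m/s

The dynamic pressure equals the rise in static pressure at the stagnation point: ΔP = ½ρv².
v = √(2ΔP/ρ) = √(2·442/1.19) = 27.3 m/s.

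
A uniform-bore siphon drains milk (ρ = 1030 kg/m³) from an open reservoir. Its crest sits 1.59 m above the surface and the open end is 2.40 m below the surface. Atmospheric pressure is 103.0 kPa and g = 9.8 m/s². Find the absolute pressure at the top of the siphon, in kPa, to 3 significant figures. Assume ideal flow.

Bernoulli surface→outlet gives ½v² = g·h_out, so v = √(2·9.8·2.40) = 6.86 m/s.
Continuity keeps v the same throughout the tube; from surface to crest, P_atm + 0 = P_top + ½ρv² + ρg·h_top.
P_top = 103000 − ½·1030·6.86² − 1030·9.8·1.59 = 62700 Pa.

P_top ≈ 62.7 kPa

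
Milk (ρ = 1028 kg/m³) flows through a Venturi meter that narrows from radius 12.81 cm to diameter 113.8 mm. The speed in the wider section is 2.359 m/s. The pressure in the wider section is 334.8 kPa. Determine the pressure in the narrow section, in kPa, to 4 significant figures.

P₂ ≈ 264.2 kPa

By continuity, v₂ = v₁·A₁/A₂ = 2.359·(515.5/101.7) = 11.96 m/s.
Along the horizontal streamline, P + ½ρv² is constant.
P₂ = P₁ − ½ρ(v₂² − v₁²) = 334800 − ½·1028·(11.96² − 2.359²) = 334800 − 70620 = 264200 Pa.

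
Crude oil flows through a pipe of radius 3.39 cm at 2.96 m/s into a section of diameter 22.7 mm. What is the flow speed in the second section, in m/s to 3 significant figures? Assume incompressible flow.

v₂ ≈ 26.4 m/s

By continuity, v₂ = v₁·A₁/A₂ = 2.96·(36.1/4.05) = 26.4 m/s.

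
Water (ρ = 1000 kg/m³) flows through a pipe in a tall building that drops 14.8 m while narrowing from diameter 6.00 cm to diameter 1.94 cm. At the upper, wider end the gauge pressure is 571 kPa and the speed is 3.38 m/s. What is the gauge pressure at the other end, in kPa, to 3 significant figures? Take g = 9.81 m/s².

Continuity gives A₁v₁ = A₂v₂, so v₂ = (28.3 cm²)/(2.96 cm²) × 3.38 m/s = 32.3 m/s.
Bernoulli: P₁ + ½ρv₁² + ρg h₁ = P₂ + ½ρv₂² + ρg h₂, so P₂ = P₁ + ½ρ(v₁² − v₂²) − ρg(h₂ − h₁).
P₂ = 571000 + ½·1000·(3.38² − 32.3²) − 1000·9.81·(−14.8) = 571000 + (-517000) − (-145000) = 199000 Pa.

P₂ ≈ 199 kPa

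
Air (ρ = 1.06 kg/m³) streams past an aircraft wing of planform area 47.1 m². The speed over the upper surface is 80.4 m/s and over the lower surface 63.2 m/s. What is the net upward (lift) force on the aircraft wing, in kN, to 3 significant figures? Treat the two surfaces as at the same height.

From P + ½ρv² = const at equal height, P_low − P_up = ½ρ(v_up² − v_low²).
ΔP = ½·1.06·(80.4² − 63.2²) = 1310 Pa.
Lift = ΔP · A = 1310 × 47.1 = 61700 N.

F = 61.7 kN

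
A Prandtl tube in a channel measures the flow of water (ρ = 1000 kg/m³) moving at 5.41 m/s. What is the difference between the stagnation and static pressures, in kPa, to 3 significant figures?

At the stagnation point the flow is brought to rest, so Bernoulli gives P_stag − P_static = ½ρv².
ΔP = ½·1000·5.41² = 14600 Pa.

ΔP ≈ 14.6 kPa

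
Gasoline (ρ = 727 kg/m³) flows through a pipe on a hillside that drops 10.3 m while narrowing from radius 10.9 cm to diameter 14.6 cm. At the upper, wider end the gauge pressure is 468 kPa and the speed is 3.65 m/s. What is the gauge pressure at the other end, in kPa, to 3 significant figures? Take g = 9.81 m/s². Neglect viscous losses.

Continuity gives A₁v₁ = A₂v₂, so v₂ = (373 cm²)/(167 cm²) × 3.65 m/s = 8.14 m/s.
Energy conservation along the streamline gives P₂ = P₁ − ½ρ(v₂² − v₁²) − ρg(h₂ − h₁).
P₂ = 468000 + ½·727·(3.65² − 8.14²) − 727·9.81·(−10.3) = 468000 + (-19200) − (-73500) = 522000 Pa.

P₂ ≈ 522 kPa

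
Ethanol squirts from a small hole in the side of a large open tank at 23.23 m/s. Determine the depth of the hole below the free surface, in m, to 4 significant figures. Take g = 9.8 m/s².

Torricelli: v = √(2gh), so h = v²/(2g).
h = 23.23²/(2·9.8) = 539.6/19.60 = 27.53 m.

h = 27.53 m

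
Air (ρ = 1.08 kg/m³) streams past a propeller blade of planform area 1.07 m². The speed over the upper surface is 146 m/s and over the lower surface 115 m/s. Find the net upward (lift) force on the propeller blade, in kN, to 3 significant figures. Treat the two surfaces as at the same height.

From P + ½ρv² = const at equal height, P_low − P_up = ½ρ(v_up² − v_low²).
ΔP = ½·1.08·(146² − 115²) = 4370 Pa.
Lift = ΔP · A = 4370 × 1.07 = 4670 N.

F = 4.67 kN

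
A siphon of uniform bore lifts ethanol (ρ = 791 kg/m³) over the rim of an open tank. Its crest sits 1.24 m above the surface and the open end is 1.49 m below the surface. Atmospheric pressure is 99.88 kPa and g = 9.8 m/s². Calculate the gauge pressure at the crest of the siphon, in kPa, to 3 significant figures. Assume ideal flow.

From the surface to the outlet (both open to atmosphere, surface at rest): v = √(2g·h_out) = √(2·9.8·1.49) = 5.40 m/s.
Continuity keeps v the same throughout the tube; from surface to crest, P_atm + 0 = P_top + ½ρv² + ρg·h_top.
P_top = 99880 − ½·791·5.40² − 791·9.8·1.24 = 78700 Pa. So P_gauge = P_top − P_atm = -21200 Pa.

P_gauge ≈ -21.2 kPa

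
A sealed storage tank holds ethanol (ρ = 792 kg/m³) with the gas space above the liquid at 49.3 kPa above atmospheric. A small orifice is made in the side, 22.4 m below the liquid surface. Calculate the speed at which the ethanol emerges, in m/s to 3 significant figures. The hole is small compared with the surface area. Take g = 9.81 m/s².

Take point 1 at the surface (v₁ ≈ 0) and point 2 at the hole (at atmospheric pressure). Bernoulli: P₁ + ρg h = P_atm + ½ρv₂².
With P₁ − P_atm = 49300 Pa, v₂ = √(2gh + 2ΔP/ρ) = √(2·9.81·22.4 + 2·49300/792) = 23.7 m/s.

v ≈ 23.7 m/s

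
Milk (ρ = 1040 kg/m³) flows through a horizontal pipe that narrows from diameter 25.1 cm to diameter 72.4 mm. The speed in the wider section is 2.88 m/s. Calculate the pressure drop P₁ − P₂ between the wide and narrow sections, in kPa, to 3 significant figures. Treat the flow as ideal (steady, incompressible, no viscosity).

The volume flow rate is constant, so v₂ = (A₁/A₂)v₁ = (495/41.2)·2.88 = 34.6 m/s.
Bernoulli (h₁ = h₂): P₁ − P₂ = ½ρ(v₂² − v₁²).
P₁ − P₂ = ½·1040·(34.6² − 2.88²) = ½·1040·1190 = 619000 Pa.

619 kPa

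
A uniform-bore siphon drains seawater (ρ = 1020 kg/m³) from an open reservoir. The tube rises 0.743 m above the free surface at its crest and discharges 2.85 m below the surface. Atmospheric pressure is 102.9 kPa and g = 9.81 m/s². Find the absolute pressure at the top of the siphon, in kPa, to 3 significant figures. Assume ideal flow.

The outlet speed comes from Torricelli: v = √(2g·2.85) = 7.48 m/s.
With constant cross-section the crest speed equals v; applying Bernoulli from the surface up to the crest, P_top = P_atm − ½ρv² − ρg·h_top.
P_top = 102900 − ½·1020·7.48² − 1020·9.81·0.743 = 66900 Pa.

P_top = 66.9 kPa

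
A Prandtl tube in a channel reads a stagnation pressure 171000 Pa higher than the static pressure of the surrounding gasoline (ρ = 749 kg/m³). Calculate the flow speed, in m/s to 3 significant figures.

v = 21.4 m/s

The dynamic pressure equals the rise in static pressure at the stagnation point: ΔP = ½ρv².
v = √(2ΔP/ρ) = √(2·171000/749) = 21.4 m/s.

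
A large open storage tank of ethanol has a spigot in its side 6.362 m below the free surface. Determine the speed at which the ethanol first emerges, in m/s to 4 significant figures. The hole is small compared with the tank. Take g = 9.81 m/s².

Bernoulli from surface to hole (P equal, v_surface ≈ 0): v = √(2gh) = √(2×9.81×6.362) = 11.17 m/s.

v ≈ 11.17 m/s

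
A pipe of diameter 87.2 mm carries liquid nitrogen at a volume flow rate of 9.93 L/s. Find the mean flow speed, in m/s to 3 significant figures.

Q = 9.93 L/s = 0.00993 m³/s.
v = Q/A = 0.00993 / 0.00597 = 1.66 m/s.

1.66 m/s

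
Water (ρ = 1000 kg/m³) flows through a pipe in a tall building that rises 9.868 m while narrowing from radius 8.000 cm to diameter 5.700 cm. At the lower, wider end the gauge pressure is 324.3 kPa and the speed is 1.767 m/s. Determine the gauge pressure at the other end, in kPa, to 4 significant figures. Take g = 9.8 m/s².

Continuity gives A₁v₁ = A₂v₂, so v₂ = (201.1 cm²)/(25.52 cm²) × 1.767 m/s = 13.92 m/s.
Energy conservation along the streamline gives P₂ = P₁ − ½ρ(v₂² − v₁²) − ρg(h₂ − h₁).
P₂ = 324300 + ½·1000·(1.767² − 13.92²) − 1000·9.8·(+9.868) = 324300 + (-95360) − (96710) = 132200 Pa.

P₂ ≈ 132.2 kPa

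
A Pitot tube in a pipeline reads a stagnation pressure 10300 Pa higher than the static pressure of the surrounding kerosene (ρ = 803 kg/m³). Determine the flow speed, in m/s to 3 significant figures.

5.06 m/s

The dynamic pressure equals the rise in static pressure at the stagnation point: ΔP = ½ρv².
v = √(2ΔP/ρ) = √(2·10300/803) = 5.06 m/s.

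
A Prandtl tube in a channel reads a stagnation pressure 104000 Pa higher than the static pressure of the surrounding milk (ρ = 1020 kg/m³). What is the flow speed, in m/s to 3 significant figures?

14.3 m/s

Bernoulli between the free stream and the stagnation point: ½ρv² = P_stag − P_static.
v = √(2ΔP/ρ) = √(2·104000/1020) = 14.3 m/s.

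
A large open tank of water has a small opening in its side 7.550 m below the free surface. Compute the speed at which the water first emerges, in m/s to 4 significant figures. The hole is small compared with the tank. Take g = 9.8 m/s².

Bernoulli from surface to hole (P equal, v_surface ≈ 0): v = √(2gh) = √(2×9.8×7.550) = 12.16 m/s.

v ≈ 12.16 m/s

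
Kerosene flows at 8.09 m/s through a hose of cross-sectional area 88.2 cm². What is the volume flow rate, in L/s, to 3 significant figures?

Q ≈ 71.4 L/s

Q = A·v = 0.00882 m² × 8.09 m/s = 0.0714 m³/s.
Converting: 0.0714 m³/s × 1000 = 71.4 L/s.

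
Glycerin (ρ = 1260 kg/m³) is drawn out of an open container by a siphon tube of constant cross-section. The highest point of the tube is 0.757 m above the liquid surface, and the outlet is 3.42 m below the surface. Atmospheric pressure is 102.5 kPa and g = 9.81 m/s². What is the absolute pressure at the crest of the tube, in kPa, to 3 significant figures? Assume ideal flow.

Bernoulli surface→outlet gives ½v² = g·h_out, so v = √(2·9.81·3.42) = 8.19 m/s.
With constant cross-section the crest speed equals v; applying Bernoulli from the surface up to the crest, P_top = P_atm − ½ρv² − ρg·h_top.
P_top = 102500 − ½·1260·8.19² − 1260·9.81·0.757 = 50900 Pa.

P_top = 50.9 kPa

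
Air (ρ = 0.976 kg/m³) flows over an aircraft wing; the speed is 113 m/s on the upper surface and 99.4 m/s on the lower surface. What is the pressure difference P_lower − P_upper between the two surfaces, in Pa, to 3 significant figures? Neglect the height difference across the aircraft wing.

ΔP ≈ 1410 Pa

With negligible Δh, P + ½ρv² is constant, so P_low − P_up = ½ρ(v_up² − v_low²).
ΔP = ½·0.976·(113² − 99.4²) = 1410 Pa.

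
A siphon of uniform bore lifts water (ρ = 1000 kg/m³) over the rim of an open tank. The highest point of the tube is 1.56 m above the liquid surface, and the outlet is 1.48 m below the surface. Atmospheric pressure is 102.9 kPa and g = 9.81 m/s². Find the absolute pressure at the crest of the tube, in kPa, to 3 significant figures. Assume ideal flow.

From the surface to the outlet (both open to atmosphere, surface at rest): v = √(2g·h_out) = √(2·9.81·1.48) = 5.39 m/s.
Continuity keeps v the same throughout the tube; from surface to crest, P_atm + 0 = P_top + ½ρv² + ρg·h_top.
P_top = 102900 − ½·1000·5.39² − 1000·9.81·1.56 = 73100 Pa.

73.1 kPa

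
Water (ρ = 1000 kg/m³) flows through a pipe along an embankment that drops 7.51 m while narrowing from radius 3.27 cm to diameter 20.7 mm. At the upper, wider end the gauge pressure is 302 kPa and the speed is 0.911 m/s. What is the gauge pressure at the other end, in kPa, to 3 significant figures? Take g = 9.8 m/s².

P₂ ≈ 335 kPa

Continuity gives A₁v₁ = A₂v₂, so v₂ = (33.6 cm²)/(3.37 cm²) × 0.911 m/s = 9.09 m/s.
Energy conservation along the streamline gives P₂ = P₁ − ½ρ(v₂² − v₁²) − ρg(h₂ − h₁).
P₂ = 302000 + ½·1000·(0.911² − 9.09²) − 1000·9.8·(−7.51) = 302000 + (-40900) − (-73600) = 335000 Pa.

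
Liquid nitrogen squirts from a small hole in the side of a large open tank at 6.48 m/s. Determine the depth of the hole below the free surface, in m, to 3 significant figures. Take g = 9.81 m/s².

2.14 m

For a small hole in a large open tank, ½v² = gh, giving h = v²/(2g).
h = 6.48²/(2·9.81) = 42.0/19.62 = 2.14 m.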